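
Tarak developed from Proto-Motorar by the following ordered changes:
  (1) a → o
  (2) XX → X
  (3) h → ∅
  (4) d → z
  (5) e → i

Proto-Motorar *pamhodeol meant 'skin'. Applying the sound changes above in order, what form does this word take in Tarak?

Tarak: start from *pamhodeol.
  rule 1 (vowel merger): pamhodeol → pomhodeol
  rule 2: no change — pomhodeol
  rule 3 (h-loss): pomhodeol → pomodeol
  rule 4 (unconditioned shift): pomodeol → pomozeol
  rule 5 (vowel merger): pomozeol → pomoziol
  ⇒ Tarak pomoziol

pomoziol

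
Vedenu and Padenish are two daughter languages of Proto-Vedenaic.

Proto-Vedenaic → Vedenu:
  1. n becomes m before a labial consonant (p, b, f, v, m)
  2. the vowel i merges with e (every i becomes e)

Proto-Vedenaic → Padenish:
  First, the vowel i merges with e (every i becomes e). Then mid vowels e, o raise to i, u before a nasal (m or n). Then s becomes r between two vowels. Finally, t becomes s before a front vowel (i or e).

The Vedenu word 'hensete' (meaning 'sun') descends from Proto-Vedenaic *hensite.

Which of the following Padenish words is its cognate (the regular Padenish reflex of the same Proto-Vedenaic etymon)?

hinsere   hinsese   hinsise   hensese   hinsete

Padenish: *hensite > hensete > hinsete > hinsese  (by vowel merger, pre-nasal raising, palatalisation)
Only 'hinsese' matches the regular Padenish development of *hensite.

hinsese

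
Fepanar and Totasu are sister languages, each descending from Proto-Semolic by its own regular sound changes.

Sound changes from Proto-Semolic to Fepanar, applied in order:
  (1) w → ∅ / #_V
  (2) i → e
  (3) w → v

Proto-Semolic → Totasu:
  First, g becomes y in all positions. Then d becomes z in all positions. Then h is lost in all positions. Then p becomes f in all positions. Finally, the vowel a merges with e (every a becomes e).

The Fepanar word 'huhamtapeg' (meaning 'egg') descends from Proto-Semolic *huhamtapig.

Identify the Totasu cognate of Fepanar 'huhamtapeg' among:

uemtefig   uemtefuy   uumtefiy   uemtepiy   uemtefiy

Totasu: *huhamtapig
  huhamtapig → huhamtapiy   [unconditioned shift]
  huhamtapiy (rule 2 does not apply)
  huhamtapiy → uamtapiy   [h-loss]
  uamtapiy → uamtafiy   [unconditioned shift]
  uamtafiy → uemtefiy   [vowel merger]
  giving Totasu uemtefiy.
The other candidates each miss or misapply at least one Totasu change.

uemtefiy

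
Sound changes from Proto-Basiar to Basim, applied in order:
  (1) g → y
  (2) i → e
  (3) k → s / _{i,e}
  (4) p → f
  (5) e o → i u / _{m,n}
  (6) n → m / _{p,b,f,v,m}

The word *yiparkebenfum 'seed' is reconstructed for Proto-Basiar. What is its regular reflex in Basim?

Basim: start from *yiparkebenfum.
  rule 1: no change — yiparkebenfum
  rule 2 (vowel merger): yiparkebenfum → yeparkebenfum
  rule 3 (palatalisation): yeparkebenfum → yeparsebenfum
  rule 4 (unconditioned shift): yeparsebenfum → yefarsebenfum
  rule 5 (pre-nasal raising): yefarsebenfum → yefarsebinfum
  rule 6 (nasal place assimilation): yefarsebinfum → yefarsebimfum
  ⇒ Basim yefarsebimfum

yefarsebimfum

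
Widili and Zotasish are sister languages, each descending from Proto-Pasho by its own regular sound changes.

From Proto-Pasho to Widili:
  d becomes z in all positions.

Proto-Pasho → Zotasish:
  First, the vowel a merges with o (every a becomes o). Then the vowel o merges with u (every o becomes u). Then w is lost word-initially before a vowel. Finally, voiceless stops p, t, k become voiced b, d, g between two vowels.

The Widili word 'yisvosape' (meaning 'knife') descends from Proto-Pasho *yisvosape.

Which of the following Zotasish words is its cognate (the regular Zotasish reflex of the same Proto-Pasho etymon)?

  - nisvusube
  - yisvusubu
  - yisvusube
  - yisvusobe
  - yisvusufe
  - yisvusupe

yisvusube

Zotasish: start from *yisvosape.
  rule 1 (vowel merger): yisvosape → yisvosope
  rule 2 (vowel merger): yisvosope → yisvusupe
  rule 3: no change — yisvusupe
  rule 4 (intervocalic voicing): yisvusupe → yisvusube
  ⇒ Zotasish yisvusube
The other candidates each miss or misapply at least one Zotasish change.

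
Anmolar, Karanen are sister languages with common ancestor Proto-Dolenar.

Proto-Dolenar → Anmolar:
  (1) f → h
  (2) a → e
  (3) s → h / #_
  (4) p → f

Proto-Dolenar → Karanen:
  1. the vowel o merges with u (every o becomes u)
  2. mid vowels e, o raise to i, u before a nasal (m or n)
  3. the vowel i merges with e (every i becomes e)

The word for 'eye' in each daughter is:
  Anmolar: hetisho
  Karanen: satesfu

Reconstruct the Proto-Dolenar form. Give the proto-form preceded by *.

Position 2: Anmolar has e, Karanen has a. Karanen preserves a here (none of its changes turn any other segment into a), so the proto-segment is *a.
Position 4: Anmolar has i, Karanen has e. Anmolar preserves i here (none of its changes turn any other segment into i), so the proto-segment is *i.
Verify the candidate proto-form against each daughter:
Anmolar: *satisfo
  satisfo → satisho   [unconditioned shift]
  satisho → setisho   [vowel merger]
  setisho → hetisho   [debuccalisation]
  hetisho (rule 4 does not apply)
  giving Anmolar hetisho.
Karanen: *satisfo > satisfu > satesfu  (by vowel merger, vowel merger)
Only *satisfo yields all of Anmolar hetisho, Karanen satesfu.

*satisfo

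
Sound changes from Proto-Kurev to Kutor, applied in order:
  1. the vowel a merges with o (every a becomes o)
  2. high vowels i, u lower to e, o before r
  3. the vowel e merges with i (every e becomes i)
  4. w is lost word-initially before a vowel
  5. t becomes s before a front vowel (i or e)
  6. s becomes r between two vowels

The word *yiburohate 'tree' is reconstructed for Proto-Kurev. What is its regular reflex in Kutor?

yiborohori

Kutor: *yiburohate
  yiburohate → yiburohote   [vowel merger]
  yiburohote → yiborohote   [pre-rhotic lowering]
  yiborohote → yiborohoti   [vowel merger]
  yiborohoti (rule 4 does not apply)
  yiborohoti → yiborohosi   [palatalisation]
  yiborohosi → yiborohori   [rhotacism]
  giving Kutor yiborohori.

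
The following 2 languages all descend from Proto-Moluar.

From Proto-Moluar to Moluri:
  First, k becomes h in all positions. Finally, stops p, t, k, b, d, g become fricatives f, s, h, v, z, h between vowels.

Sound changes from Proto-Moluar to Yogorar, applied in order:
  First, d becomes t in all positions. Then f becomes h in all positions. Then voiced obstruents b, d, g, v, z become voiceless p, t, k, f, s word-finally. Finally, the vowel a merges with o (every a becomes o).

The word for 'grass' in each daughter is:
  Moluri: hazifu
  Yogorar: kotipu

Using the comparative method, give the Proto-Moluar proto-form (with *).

Position 2: Moluri has a, Yogorar has o. Moluri preserves a here (none of its changes turn any other segment into a), so the proto-segment is *a.
Position 1: Moluri has h, Yogorar has k. Taking the neighbouring segments as reconstructed: Moluri h could go back to *k or *h; Yogorar k can only go back to *k — the one source consistent with every daughter is *k.
Position 5: Moluri has f, Yogorar has p. Taking the neighbouring segments as reconstructed: Moluri f could go back to *p or *f; Yogorar p can only go back to *p — the one source consistent with every daughter is *p.
Continuing position by position gives *kadipu; check it forward:
Moluri: start from *kadipu.
  rule 1 (unconditioned shift): kadipu → hadipu
  rule 2 (intervocalic lenition): hadipu → hazifu
  ⇒ Moluri hazifu
Yogorar: start from *kadipu.
  rule 1 (unconditioned shift): kadipu → katipu
  rule 2: no change — katipu
  rule 3: no change — katipu
  rule 4 (vowel merger): katipu → kotipu
  ⇒ Yogorar kotipu
No other proto-form is consistent with every reflex, so the reconstruction is *kadipu.

*kadipu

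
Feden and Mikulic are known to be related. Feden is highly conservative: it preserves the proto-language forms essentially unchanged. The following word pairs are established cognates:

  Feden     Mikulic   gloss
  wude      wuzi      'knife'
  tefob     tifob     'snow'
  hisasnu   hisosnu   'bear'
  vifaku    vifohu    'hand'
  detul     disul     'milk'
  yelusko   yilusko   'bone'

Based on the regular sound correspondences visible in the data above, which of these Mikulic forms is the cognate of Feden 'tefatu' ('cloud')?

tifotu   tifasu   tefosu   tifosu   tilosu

tefob ~ tifob — Feden e corresponds to Mikulic i after a consonant, before a labial obstruent.
hisasnu ~ hisosnu, vifaku ~ vifohu — Feden a corresponds to Mikulic o after a consonant, before a consonant other than r, m, n, p, b, f, v.
detul ~ disul — Feden t corresponds to Mikulic s between vowels (before a back vowel).
Applying these to Feden 'tefatu':
  tefatu → tifatu   (e→i after a consonant, before a labial obstruent)
  tifatu → tifotu   (a→o after a consonant, before a consonant other than r, m, n, p, b, f, v)
  tifotu → tifosu   (t→s between vowels (before a back vowel))
So the Mikulic cognate is 'tifosu'.

tifosu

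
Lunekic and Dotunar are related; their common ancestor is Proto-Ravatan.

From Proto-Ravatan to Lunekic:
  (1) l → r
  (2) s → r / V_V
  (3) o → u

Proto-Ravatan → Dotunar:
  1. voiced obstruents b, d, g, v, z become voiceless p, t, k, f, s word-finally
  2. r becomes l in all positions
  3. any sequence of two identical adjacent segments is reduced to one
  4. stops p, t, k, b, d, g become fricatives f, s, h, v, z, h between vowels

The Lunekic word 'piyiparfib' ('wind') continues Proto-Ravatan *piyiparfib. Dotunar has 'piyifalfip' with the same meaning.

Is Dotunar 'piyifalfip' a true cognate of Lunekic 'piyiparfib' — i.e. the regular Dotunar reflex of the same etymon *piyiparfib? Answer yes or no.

yes

Derive the expected Dotunar reflex of *piyiparfib:
Dotunar: *piyiparfib > piyiparfip > piyipalfip > piyifalfip  (by final devoicing, unconditioned shift, intervocalic lenition)
Dotunar 'piyifalfip' matches the regular reflex exactly, so the pair is cognate.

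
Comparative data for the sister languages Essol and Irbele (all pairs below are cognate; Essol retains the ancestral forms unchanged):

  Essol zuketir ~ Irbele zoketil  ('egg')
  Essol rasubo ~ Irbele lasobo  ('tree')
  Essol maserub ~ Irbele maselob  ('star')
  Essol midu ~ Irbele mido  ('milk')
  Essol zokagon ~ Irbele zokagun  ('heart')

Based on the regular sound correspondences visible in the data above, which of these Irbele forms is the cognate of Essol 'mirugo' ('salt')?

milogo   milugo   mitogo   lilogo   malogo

maserub ~ maselob — Essol r corresponds to Irbele l between vowels (before a back vowel).
zuketir ~ zoketil — Essol u corresponds to Irbele o after a consonant, before a consonant other than r, m, n, p, b, f, v.
Applying these to Essol 'mirugo':
  mirugo → milugo   (r→l between vowels (before a back vowel))
  milugo → milogo   (u→o after a consonant, before a consonant other than r, m, n, p, b, f, v)
So the Irbele cognate is 'milogo'.

milogo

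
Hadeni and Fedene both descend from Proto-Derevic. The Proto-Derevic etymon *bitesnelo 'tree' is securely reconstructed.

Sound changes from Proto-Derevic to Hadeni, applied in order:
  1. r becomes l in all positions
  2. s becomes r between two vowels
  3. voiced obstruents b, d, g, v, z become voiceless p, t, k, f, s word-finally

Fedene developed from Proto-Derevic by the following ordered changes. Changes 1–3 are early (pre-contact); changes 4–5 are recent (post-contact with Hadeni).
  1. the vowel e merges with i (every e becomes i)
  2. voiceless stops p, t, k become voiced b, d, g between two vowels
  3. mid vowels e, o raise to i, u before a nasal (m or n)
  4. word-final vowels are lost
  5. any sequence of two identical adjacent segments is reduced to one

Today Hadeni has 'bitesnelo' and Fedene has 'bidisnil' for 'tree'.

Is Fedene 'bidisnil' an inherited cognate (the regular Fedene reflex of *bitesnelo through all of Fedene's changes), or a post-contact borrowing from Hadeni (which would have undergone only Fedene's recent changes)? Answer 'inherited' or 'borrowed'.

If inherited, *bitesnelo would pass through all of Fedene's changes:
Fedene: *bitesnelo > bitisnilo > bidisnilo > bidisnil  (by vowel merger, intervocalic voicing, apocope)
If borrowed from Hadeni 'bitesnelo' after the early changes, it would undergo only the recent ones:
  rule 4 (apocope): bitesnelo → bitesnel
  rule 5 (degemination): no change (bitesnel)
  ⇒ as a loan: bitesnel
Fedene 'bidisnil' matches the inherited outcome exactly, so it is an inherited cognate, not a loan.

inherited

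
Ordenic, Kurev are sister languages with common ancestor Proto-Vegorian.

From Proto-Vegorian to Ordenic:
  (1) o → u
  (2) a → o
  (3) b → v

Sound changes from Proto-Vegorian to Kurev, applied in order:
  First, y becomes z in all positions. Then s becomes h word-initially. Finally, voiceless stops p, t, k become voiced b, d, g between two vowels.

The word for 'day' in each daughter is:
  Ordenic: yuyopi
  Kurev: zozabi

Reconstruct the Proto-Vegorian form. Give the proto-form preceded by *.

*yoyapi

Position 5: Ordenic has p, Kurev has b. Ordenic preserves p here (none of its changes turn any other segment into p), so the proto-segment is *p.
Position 3: Ordenic has y, Kurev has z. Ordenic preserves y here (none of its changes turn any other segment into y), so the proto-segment is *y.
This points to *yoyapi. Verify forward in each daughter:
Ordenic: *yoyapi
  yoyapi → yuyapi   [vowel merger]
  yuyapi → yuyopi   [vowel merger]
  yuyopi (rule 3 does not apply)
  giving Ordenic yuyopi.
Kurev: start from *yoyapi.
  rule 1 (unconditioned shift): yoyapi → zozapi
  rule 2: no change — zozapi
  rule 3 (intervocalic voicing): zozapi → zozabi
  ⇒ Kurev zozabi
No other proto-form is consistent with every reflex, so the reconstruction is *yoyapi.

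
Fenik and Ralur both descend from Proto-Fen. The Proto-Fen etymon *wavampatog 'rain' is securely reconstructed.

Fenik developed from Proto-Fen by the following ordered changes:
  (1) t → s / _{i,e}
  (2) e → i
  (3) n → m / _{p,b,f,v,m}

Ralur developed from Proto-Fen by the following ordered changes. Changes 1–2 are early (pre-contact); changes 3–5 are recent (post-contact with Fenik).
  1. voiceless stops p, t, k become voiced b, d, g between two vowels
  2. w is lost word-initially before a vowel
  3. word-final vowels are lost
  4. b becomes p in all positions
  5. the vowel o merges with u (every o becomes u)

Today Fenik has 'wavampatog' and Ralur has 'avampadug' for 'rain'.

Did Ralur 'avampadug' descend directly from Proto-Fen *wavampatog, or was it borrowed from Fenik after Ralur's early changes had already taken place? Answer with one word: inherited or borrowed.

inherited

If inherited, *wavampatog would pass through all of Ralur's changes:
Ralur: start from *wavampatog.
  rule 1 (intervocalic voicing): wavampatog → wavampadog
  rule 2 (glide loss): wavampadog → avampadog
  rule 3: no change — avampadog
  rule 4: no change — avampadog
  rule 5 (vowel merger): avampadog → avampadug
  ⇒ Ralur avampadug
If borrowed from Fenik 'wavampatog' after the early changes, it would undergo only the recent ones:
  rule 3 (apocope): no change (wavampatog)
  rule 4 (unconditioned shift): no change (wavampatog)
  rule 5 (vowel merger): wavampatog → wavampatug
  ⇒ as a loan: wavampatug
Ralur 'avampadug' matches the inherited outcome exactly, so it is an inherited cognate, not a loan.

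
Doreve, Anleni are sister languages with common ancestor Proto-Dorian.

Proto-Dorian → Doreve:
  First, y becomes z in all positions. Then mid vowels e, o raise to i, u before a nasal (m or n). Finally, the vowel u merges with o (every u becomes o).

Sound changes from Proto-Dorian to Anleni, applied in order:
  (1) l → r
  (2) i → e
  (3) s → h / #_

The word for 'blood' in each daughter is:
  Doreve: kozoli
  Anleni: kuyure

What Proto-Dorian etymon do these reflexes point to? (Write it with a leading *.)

*kuyuli

Position 5: Doreve has l, Anleni has r. Doreve preserves l here (none of its changes turn any other segment into l), so the proto-segment is *l.
Position 6: Doreve has i, Anleni has e. Taking the neighbouring segments as reconstructed: Doreve i can only go back to *i; Anleni e could go back to *e or *i — the one source consistent with every daughter is *i.
Position 2: Doreve has o, Anleni has u. Anleni preserves u here (none of its changes turn any other segment into u), so the proto-segment is *u.
Verify the candidate proto-form against each daughter:
Doreve: start from *kuyuli.
  rule 1 (unconditioned shift): kuyuli → kuzuli
  rule 2: no change — kuzuli
  rule 3 (vowel merger): kuzuli → kozoli
  ⇒ Doreve kozoli
Anleni: *kuyuli
  kuyuli → kuyuri   [unconditioned shift]
  kuyuri → kuyure   [vowel merger]
  kuyure (rule 3 does not apply)
  giving Anleni kuyure.
*kuyuli is the unique common source.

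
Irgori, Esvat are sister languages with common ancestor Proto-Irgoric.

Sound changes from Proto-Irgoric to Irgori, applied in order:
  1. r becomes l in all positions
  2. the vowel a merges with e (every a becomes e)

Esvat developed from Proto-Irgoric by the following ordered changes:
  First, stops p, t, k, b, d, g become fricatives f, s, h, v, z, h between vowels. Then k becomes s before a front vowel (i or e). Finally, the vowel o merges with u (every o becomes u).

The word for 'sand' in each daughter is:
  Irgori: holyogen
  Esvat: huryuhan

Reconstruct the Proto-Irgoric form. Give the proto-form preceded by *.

*horyogan

Position 7: Irgori has e, Esvat has a. Esvat preserves a here (none of its changes turn any other segment into a), so the proto-segment is *a.
Position 5: Irgori has o, Esvat has u. Irgori preserves o here (none of its changes turn any other segment into o), so the proto-segment is *o.
Position 6: Irgori has g, Esvat has h. Irgori preserves g here (none of its changes turn any other segment into g), so the proto-segment is *g.
Continuing position by position gives *horyogan; check it forward:
Irgori: *horyogan
  horyogan → holyogan   [unconditioned shift]
  holyogan → holyogen   [vowel merger]
  giving Irgori holyogen.
Esvat: start from *horyogan.
  rule 1 (intervocalic lenition): horyogan → horyohan
  rule 2: no change — horyohan
  rule 3 (vowel merger): horyohan → huryuhan
  ⇒ Esvat huryuhan
No other proto-form is consistent with every reflex, so the reconstruction is *horyogan.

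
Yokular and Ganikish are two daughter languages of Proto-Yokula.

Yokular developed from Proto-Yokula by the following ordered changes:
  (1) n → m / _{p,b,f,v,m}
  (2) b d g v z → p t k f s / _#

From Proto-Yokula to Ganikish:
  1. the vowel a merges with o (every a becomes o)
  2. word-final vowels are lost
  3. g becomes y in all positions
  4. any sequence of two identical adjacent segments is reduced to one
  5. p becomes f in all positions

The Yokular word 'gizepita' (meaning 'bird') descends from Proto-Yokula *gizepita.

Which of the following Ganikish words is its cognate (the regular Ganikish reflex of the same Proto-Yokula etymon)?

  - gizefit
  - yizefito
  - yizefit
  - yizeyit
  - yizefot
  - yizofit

Ganikish: *gizepita > gizepito > gizepit > yizepit > yizefit  (by vowel merger, apocope, unconditioned shift, unconditioned shift)

yizefit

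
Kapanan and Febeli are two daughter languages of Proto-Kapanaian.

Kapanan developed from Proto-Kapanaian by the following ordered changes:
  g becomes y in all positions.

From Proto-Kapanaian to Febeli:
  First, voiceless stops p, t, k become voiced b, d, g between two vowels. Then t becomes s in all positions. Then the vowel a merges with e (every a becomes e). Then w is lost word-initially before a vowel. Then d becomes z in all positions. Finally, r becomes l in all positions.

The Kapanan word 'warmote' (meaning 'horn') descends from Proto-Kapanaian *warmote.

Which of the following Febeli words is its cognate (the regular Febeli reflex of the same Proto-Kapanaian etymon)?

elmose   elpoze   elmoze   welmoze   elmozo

Febeli: start from *warmote.
  rule 1 (intervocalic voicing): warmote → warmode
  rule 2: no change — warmode
  rule 3 (vowel merger): warmode → wermode
  rule 4 (glide loss): wermode → ermode
  rule 5 (unconditioned shift): ermode → ermoze
  rule 6 (unconditioned shift): ermoze → elmoze
  ⇒ Febeli elmoze
Among the options, 'elmoze' alone shows every Febeli change applied in order.

elmoze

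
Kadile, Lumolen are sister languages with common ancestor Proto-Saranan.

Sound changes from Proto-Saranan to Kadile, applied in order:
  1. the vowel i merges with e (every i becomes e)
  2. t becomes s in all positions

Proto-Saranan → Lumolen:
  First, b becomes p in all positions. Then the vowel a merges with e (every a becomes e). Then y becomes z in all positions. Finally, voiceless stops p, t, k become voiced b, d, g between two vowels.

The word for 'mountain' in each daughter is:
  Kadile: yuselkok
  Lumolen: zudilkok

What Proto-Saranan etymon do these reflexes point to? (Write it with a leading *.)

Position 3: Kadile has s, Lumolen has d. Taking the neighbouring segments as reconstructed: Kadile s could go back to *t or *s; Lumolen d could go back to *t or *d — the one source consistent with every daughter is *t.
Position 4: Kadile has e, Lumolen has i. Lumolen preserves i here (none of its changes turn any other segment into i), so the proto-segment is *i.
Position 1: Kadile has y, Lumolen has z. Kadile preserves y here (none of its changes turn any other segment into y), so the proto-segment is *y.
This points to *yutilkok. Verify forward in each daughter:
Kadile: *yutilkok > yutelkok > yuselkok  (by vowel merger, unconditioned shift)
Lumolen: start from *yutilkok.
  rule 1: no change — yutilkok
  rule 2: no change — yutilkok
  rule 3 (unconditioned shift): yutilkok → zutilkok
  rule 4 (intervocalic voicing): zutilkok → zudilkok
  ⇒ Lumolen zudilkok
*yutilkok is the unique common source.

*yutilkok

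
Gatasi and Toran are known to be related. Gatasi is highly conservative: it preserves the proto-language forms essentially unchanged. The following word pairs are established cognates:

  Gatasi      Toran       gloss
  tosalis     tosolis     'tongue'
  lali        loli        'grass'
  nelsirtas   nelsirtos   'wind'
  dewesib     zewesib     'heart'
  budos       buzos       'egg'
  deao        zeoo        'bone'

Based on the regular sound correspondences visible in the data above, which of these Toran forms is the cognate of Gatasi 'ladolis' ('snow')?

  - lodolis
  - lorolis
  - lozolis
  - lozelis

tosalis ~ tosolis, lali ~ loli — Gatasi a corresponds to Toran o after a consonant, before a consonant other than r, m, n, p, b, f, v.
budos ~ buzos — Gatasi d corresponds to Toran z between vowels (before a back vowel).
Applying these to Gatasi 'ladolis':
  ladolis → lodolis   (a→o after a consonant, before a consonant other than r, m, n, p, b, f, v)
  lodolis → lozolis   (d→z between vowels (before a back vowel))
So the Toran cognate is 'lozolis'.

lozolis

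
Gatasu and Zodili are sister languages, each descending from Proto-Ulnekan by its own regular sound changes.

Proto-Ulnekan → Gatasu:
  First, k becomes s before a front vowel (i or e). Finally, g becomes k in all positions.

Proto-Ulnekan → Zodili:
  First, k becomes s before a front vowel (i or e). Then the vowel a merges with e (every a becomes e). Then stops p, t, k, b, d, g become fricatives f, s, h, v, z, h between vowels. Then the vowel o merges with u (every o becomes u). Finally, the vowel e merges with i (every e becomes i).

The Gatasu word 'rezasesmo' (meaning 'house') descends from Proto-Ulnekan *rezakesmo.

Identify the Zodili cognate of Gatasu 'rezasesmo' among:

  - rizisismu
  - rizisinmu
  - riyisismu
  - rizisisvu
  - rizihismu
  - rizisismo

rizisismu

Zodili: start from *rezakesmo.
  rule 1 (palatalisation): rezakesmo → rezasesmo
  rule 2 (vowel merger): rezasesmo → rezesesmo
  rule 3: no change — rezesesmo
  rule 4 (vowel merger): rezesesmo → rezesesmu
  rule 5 (vowel merger): rezesesmu → rizisismu
  ⇒ Zodili rizisismu
Among the options, 'rizisismu' alone shows every Zodili change applied in order.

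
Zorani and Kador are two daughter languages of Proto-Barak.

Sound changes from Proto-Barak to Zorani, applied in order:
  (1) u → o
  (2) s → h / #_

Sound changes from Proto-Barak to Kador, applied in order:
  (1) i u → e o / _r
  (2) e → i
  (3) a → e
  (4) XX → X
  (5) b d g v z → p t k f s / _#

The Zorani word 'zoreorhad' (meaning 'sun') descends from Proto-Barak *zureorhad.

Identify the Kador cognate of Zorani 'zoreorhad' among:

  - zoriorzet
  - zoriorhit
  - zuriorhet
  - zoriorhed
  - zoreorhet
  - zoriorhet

zoriorhet

Kador: *zureorhad > zoreorhad > zoriorhad > zoriorhed > zoriorhet  (by pre-rhotic lowering, vowel merger, vowel merger, final devoicing)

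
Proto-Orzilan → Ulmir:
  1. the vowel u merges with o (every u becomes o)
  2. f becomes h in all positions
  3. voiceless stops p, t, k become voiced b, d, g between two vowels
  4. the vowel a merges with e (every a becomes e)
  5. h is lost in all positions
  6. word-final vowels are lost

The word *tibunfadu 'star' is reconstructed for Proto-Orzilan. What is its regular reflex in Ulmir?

tiboned

Ulmir: *tibunfadu > tibonfado > tibonhado > tibonhedo > tibonedo > tiboned  (by vowel merger, unconditioned shift, vowel merger, h-loss, apocope)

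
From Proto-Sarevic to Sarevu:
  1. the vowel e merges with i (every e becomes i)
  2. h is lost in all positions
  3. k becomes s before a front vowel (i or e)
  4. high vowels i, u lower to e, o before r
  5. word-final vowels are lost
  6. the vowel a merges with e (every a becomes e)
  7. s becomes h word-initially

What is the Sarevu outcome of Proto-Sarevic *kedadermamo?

Sarevu: start from *kedadermamo.
  rule 1 (vowel merger): kedadermamo → kidadirmamo
  rule 2: no change — kidadirmamo
  rule 3 (palatalisation): kidadirmamo → sidadirmamo
  rule 4 (pre-rhotic lowering): sidadirmamo → sidadermamo
  rule 5 (apocope): sidadermamo → sidadermam
  rule 6 (vowel merger): sidadermam → sidedermem
  rule 7 (debuccalisation): sidedermem → hidedermem
  ⇒ Sarevu hidedermem

hidedermem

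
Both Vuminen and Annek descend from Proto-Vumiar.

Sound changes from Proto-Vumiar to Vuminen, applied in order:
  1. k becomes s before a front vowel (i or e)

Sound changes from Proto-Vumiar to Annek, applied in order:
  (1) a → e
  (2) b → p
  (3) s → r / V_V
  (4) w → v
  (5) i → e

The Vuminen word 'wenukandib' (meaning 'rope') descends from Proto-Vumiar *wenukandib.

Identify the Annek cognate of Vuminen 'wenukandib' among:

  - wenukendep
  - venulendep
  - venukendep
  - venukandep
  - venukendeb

Annek: start from *wenukandib.
  rule 1 (vowel merger): wenukandib → wenukendib
  rule 2 (unconditioned shift): wenukendib → wenukendip
  rule 3: no change — wenukendip
  rule 4 (unconditioned shift): wenukendip → venukendip
  rule 5 (vowel merger): venukendip → venukendep
  ⇒ Annek venukendep
Among the options, 'venukendep' alone shows every Annek change applied in order.

venukendep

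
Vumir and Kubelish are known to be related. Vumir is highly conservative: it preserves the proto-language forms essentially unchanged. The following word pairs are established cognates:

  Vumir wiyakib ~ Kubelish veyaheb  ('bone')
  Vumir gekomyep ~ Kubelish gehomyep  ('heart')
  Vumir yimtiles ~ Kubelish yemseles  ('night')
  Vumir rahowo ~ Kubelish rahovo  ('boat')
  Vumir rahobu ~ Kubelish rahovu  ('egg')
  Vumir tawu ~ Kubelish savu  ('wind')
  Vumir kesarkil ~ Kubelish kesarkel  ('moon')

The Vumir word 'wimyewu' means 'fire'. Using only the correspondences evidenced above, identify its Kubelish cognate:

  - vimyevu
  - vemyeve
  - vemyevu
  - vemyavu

wiyakib ~ veyaheb — Vumir w corresponds to Kubelish v word-initially before a front vowel.
yimtiles ~ yemseles — Vumir i corresponds to Kubelish e after a consonant, before a nasal.
tawu ~ savu — Vumir w corresponds to Kubelish v between vowels (before a back vowel).
Applying these to Vumir 'wimyewu':
  wimyewu → vimyewu   (w→v word-initially before a front vowel)
  vimyewu → vemyewu   (i→e after a consonant, before a nasal)
  vemyewu → vemyevu   (w→v between vowels (before a back vowel))
So the Kubelish cognate is 'vemyevu'.

vemyevu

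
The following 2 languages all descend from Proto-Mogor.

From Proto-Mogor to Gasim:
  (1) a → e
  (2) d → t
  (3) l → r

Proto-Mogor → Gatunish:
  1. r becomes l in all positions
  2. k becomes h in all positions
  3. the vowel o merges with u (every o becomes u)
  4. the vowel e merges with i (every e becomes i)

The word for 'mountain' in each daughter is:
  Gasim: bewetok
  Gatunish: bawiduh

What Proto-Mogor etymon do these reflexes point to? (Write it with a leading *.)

Position 5: Gasim has t, Gatunish has d. Gatunish preserves d here (none of its changes turn any other segment into d), so the proto-segment is *d.
Position 2: Gasim has e, Gatunish has a. Gatunish preserves a here (none of its changes turn any other segment into a), so the proto-segment is *a.
Position 7: Gasim has k, Gatunish has h. Gasim preserves k here (none of its changes turn any other segment into k), so the proto-segment is *k.
Continuing position by position gives *bawedok; check it forward:
Gasim: *bawedok
  bawedok → bewedok   [vowel merger]
  bewedok → bewetok   [unconditioned shift]
  bewetok (rule 3 does not apply)
  giving Gasim bewetok.
Gatunish: *bawedok
  bawedok (rule 1 does not apply)
  bawedok → bawedoh   [unconditioned shift]
  bawedoh → baweduh   [vowel merger]
  baweduh → bawiduh   [vowel merger]
  giving Gatunish bawiduh.
Only *bawedok yields all of Gasim bewetok, Gatunish bawiduh.

*bawedok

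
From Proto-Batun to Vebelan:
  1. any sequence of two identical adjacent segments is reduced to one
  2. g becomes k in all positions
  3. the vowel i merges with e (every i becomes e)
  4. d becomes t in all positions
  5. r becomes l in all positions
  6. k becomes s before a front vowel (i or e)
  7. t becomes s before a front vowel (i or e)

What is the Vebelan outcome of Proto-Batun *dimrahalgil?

semlahalsel

Vebelan: *dimrahalgil > dimrahalkil > demrahalkel > temrahalkel > temlahalkel > temlahalsel > semlahalsel  (by unconditioned shift, vowel merger, unconditioned shift, unconditioned shift, palatalisation, palatalisation)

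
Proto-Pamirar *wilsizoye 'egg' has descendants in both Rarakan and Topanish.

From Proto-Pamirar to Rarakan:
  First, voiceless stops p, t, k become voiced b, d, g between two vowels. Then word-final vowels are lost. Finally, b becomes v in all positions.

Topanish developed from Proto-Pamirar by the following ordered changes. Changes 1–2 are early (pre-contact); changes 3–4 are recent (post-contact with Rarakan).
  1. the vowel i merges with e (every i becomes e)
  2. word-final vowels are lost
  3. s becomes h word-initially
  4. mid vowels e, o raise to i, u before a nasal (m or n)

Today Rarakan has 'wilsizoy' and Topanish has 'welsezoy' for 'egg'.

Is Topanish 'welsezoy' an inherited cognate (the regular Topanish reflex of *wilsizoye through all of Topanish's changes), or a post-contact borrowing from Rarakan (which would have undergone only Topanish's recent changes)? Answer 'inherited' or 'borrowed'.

If inherited, *wilsizoye would pass through all of Topanish's changes:
Topanish: *wilsizoye > welsezoye > welsezoy  (by vowel merger, apocope)
If borrowed from Rarakan 'wilsizoy' after the early changes, it would undergo only the recent ones:
  rule 3 (debuccalisation): no change (wilsizoy)
  rule 4 (pre-nasal raising): no change (wilsizoy)
  ⇒ as a loan: wilsizoy
Topanish 'welsezoy' matches the inherited outcome exactly, so it is an inherited cognate, not a loan.

inherited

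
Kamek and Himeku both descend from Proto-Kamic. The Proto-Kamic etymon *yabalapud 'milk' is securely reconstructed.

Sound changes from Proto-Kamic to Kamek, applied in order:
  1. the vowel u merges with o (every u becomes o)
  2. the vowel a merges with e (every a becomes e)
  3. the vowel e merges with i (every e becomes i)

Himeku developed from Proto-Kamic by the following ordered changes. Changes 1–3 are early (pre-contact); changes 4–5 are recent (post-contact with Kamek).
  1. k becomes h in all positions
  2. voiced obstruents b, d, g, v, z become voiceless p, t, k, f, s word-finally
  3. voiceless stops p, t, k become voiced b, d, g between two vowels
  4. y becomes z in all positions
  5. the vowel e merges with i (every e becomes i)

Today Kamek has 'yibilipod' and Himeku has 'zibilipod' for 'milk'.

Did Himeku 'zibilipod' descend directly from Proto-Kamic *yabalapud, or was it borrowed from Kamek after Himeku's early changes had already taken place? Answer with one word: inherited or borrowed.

If inherited, *yabalapud would pass through all of Himeku's changes:
Himeku: *yabalapud
  yabalapud (rule 1 does not apply)
  yabalapud → yabalaput   [final devoicing]
  yabalaput → yabalabut   [intervocalic voicing]
  yabalabut → zabalabut   [unconditioned shift]
  zabalabut (rule 5 does not apply)
  giving Himeku zabalabut.
If borrowed from Kamek 'yibilipod' after the early changes, it would undergo only the recent ones:
  rule 4 (unconditioned shift): yibilipod → zibilipod
  rule 5 (vowel merger): no change (zibilipod)
  ⇒ as a loan: zibilipod
Himeku 'zibilipod' matches the loan outcome 'zibilipod', not the inherited 'zabalabut' — it skipped the early Himeku changes, so it was borrowed from Kamek.

borrowed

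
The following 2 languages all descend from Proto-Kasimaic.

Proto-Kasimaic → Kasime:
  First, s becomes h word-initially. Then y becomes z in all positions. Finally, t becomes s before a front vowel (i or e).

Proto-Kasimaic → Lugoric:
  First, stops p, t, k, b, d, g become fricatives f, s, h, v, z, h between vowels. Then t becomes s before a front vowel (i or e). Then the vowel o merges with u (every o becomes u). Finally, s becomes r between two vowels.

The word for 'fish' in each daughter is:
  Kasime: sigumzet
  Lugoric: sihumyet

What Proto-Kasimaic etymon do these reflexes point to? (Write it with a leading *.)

*tigumyet

Position 3: Kasime has g, Lugoric has h. Kasime preserves g here (none of its changes turn any other segment into g), so the proto-segment is *g.
Position 6: Kasime has z, Lugoric has y. Lugoric preserves y here (none of its changes turn any other segment into y), so the proto-segment is *y.
Position 1: Kasime has s, Lugoric has s. Taking the neighbouring segments as reconstructed: Kasime s can only go back to *t; Lugoric s could go back to *t or *s — the one source consistent with every daughter is *t.
This points to *tigumyet. Verify forward in each daughter:
Kasime: *tigumyet > tigumzet > sigumzet  (by unconditioned shift, palatalisation)
Lugoric: start from *tigumyet.
  rule 1 (intervocalic lenition): tigumyet → tihumyet
  rule 2 (palatalisation): tihumyet → sihumyet
  rule 3: no change — sihumyet
  rule 4: no change — sihumyet
  ⇒ Lugoric sihumyet
Only *tigumyet yields all of Kasime sigumzet, Lugoric sihumyet.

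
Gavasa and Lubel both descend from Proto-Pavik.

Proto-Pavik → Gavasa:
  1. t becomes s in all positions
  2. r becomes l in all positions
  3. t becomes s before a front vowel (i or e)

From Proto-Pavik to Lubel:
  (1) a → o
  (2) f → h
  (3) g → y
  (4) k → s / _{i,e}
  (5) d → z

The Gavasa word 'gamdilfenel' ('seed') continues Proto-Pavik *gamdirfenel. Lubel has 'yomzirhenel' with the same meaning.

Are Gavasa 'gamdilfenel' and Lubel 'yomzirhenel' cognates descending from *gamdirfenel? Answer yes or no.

Derive the expected Lubel reflex of *gamdirfenel:
Lubel: *gamdirfenel
  gamdirfenel → gomdirfenel   [vowel merger]
  gomdirfenel → gomdirhenel   [unconditioned shift]
  gomdirhenel → yomdirhenel   [unconditioned shift]
  yomdirhenel (rule 4 does not apply)
  yomdirhenel → yomzirhenel   [unconditioned shift]
  giving Lubel yomzirhenel.
Lubel 'yomzirhenel' matches the regular reflex exactly, so the pair is cognate.

yes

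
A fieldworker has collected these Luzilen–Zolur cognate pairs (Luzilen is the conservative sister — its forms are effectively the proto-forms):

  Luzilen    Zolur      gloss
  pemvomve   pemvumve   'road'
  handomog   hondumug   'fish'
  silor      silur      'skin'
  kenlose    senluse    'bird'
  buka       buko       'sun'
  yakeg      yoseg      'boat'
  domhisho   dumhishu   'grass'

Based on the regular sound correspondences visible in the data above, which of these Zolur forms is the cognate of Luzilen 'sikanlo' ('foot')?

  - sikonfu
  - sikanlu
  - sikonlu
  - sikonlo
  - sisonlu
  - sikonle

sikonlu

handomog ~ hondumug — Luzilen a corresponds to Zolur o after a consonant, before a nasal.
domhisho ~ dumhishu — Luzilen o corresponds to Zolur u word-finally.
Applying these to Luzilen 'sikanlo':
  sikanlo → sikonlo   (a→o after a consonant, before a nasal)
  sikonlo → sikonlu   (o→u word-finally)
So the Zolur cognate is 'sikonlu'.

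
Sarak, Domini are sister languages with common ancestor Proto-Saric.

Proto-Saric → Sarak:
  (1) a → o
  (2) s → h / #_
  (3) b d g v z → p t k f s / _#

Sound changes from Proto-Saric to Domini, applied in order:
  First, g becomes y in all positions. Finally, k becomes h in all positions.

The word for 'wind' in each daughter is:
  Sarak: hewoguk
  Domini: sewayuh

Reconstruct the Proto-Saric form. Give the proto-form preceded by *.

*sewaguk

Position 4: Sarak has o, Domini has a. Domini preserves a here (none of its changes turn any other segment into a), so the proto-segment is *a.
Position 7: Sarak has k, Domini has h. Taking the neighbouring segments as reconstructed: Sarak k could go back to *k or *g; Domini h could go back to *k or *h — the one source consistent with every daughter is *k.
Position 5: Sarak has g, Domini has y. Sarak preserves g here (none of its changes turn any other segment into g), so the proto-segment is *g.
Continuing position by position gives *sewaguk; check it forward:
Sarak: start from *sewaguk.
  rule 1 (vowel merger): sewaguk → sewoguk
  rule 2 (debuccalisation): sewoguk → hewoguk
  rule 3: no change — hewoguk
  ⇒ Sarak hewoguk
Domini: start from *sewaguk.
  rule 1 (unconditioned shift): sewaguk → sewayuk
  rule 2 (unconditioned shift): sewayuk → sewayuh
  ⇒ Domini sewayuh
No other proto-form is consistent with every reflex, so the reconstruction is *sewaguk.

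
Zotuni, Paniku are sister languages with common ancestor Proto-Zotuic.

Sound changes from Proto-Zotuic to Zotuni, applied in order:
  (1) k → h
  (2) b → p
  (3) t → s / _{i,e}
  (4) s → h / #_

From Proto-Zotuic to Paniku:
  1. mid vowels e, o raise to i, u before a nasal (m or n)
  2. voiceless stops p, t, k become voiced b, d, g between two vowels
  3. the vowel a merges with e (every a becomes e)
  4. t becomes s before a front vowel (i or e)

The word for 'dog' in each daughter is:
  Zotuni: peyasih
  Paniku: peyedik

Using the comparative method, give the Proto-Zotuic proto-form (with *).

Position 5: Zotuni has s, Paniku has d. Taking the neighbouring segments as reconstructed: Zotuni s could go back to *t or *s; Paniku d could go back to *t or *d — the one source consistent with every daughter is *t.
Position 4: Zotuni has a, Paniku has e. Zotuni preserves a here (none of its changes turn any other segment into a), so the proto-segment is *a.
This points to *peyatik. Verify forward in each daughter:
Zotuni: start from *peyatik.
  rule 1 (unconditioned shift): peyatik → peyatih
  rule 2: no change — peyatih
  rule 3 (palatalisation): peyatih → peyasih
  rule 4: no change — peyasih
  ⇒ Zotuni peyasih
Paniku: *peyatik
  peyatik (rule 1 does not apply)
  peyatik → peyadik   [intervocalic voicing]
  peyadik → peyedik   [vowel merger]
  peyedik (rule 4 does not apply)
  giving Paniku peyedik.
Only *peyatik yields all of Zotuni peyasih, Paniku peyedik.

*peyatik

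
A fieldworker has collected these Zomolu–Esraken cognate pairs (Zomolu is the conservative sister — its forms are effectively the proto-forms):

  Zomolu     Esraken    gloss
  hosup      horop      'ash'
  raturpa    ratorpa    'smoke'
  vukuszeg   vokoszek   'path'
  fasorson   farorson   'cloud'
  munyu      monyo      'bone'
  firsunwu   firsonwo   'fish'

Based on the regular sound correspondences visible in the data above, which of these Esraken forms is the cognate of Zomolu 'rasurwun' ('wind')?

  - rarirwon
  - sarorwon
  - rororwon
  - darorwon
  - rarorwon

hosup ~ horop — Zomolu s corresponds to Esraken r between vowels (before a back vowel).
raturpa ~ ratorpa — Zomolu u corresponds to Esraken o after a consonant, before r.
munyu ~ monyo, firsunwu ~ firsonwo — Zomolu u corresponds to Esraken o after a consonant, before a nasal.
Applying these to Zomolu 'rasurwun':
  rasurwun → rarurwun   (s→r between vowels (before a back vowel))
  rarurwun → rarorwun   (u→o after a consonant, before r)
  rarorwun → rarorwon   (u→o after a consonant, before a nasal)
So the Esraken cognate is 'rarorwon'.

rarorwon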